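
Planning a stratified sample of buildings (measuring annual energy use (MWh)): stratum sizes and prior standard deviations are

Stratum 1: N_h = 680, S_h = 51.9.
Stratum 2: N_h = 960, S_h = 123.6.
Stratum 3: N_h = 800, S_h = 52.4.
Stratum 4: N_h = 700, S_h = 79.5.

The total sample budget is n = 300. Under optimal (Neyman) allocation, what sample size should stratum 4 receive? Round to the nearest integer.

66

Neyman allocation: n_h = n · N_h S_h / Σ N_i S_i, with n = 300.
  stratum 1: N_h·S_h = 680·51.9 = 35292.00
  stratum 2: N_h·S_h = 960·123.6 = 118656.00
  stratum 3: N_h·S_h = 800·52.4 = 41920.00
  stratum 4: N_h·S_h = 700·79.5 = 55650.00
Σ N_h S_h = 251518.00
n for stratum 4 = 300·55650.00/251518.00 = 66.377 → 66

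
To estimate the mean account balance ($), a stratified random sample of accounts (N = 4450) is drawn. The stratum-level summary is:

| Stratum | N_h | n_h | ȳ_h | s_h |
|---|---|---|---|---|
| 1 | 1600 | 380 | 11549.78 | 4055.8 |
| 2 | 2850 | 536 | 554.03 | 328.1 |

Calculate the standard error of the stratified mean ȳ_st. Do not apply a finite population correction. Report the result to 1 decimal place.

V̂(ȳ_st) = Σ W_h² s_h²/n_h, with W_h = N_h/N and N = 4450:
  stratum 1: (1600/4450)²·4055.8²/380 = 5596.15
  stratum 2: (2850/4450)²·328.1²/536 = 82.3792
V̂(ȳ_st) = 5678.53
SE(ȳ_st) = √5678.53 = 75.356

SE(ȳ_st) ≈ 75.4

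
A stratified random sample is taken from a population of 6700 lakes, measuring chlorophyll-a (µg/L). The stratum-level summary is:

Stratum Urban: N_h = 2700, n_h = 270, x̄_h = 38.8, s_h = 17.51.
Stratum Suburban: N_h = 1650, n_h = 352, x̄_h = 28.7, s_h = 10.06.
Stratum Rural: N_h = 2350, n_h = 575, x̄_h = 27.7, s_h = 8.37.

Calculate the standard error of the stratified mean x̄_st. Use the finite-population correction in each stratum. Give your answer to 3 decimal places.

SE(x̄_st) ≈ 0.437

V̂(x̄_st) = Σ W_h² (1 − n_h/N_h) s_h²/n_h, with W_h = N_h/N and N = 6700:
  stratum Urban: (2700/6700)²·(1 − 270/2700)·17.51²/270 = 0.16597
  stratum Suburban: (1650/6700)²·(1 − 352/1650)·10.06²/352 = 0.0137171
  stratum Rural: (2350/6700)²·(1 − 575/2350)·8.37²/575 = 0.0113214
V̂(x̄_st) = 0.191008
SE(x̄_st) = √0.191008 = 0.437045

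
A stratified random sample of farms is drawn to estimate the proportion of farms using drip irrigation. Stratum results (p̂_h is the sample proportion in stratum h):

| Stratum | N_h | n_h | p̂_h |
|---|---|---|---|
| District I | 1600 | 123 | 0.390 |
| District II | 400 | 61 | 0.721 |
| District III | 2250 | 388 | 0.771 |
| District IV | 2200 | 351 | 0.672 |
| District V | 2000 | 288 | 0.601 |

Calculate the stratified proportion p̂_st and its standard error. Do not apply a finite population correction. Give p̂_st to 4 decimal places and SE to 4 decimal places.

p̂_st ≈ 0.6305, SE ≈ 0.0141

N = 8450; stratum weights W_h = N_h/N.
p̂_st = Σ W_h p̂_h = (1600·0.390 + 400·0.721 + 2250·0.771 + 2200·0.672 + 2000·0.601)/8450 = 0.63048
V̂(p̂_st) = Σ W_h² p̂_h(1−p̂_h)/(n_h−1):
  stratum District I: (1600/8450)²·0.390·0.610/122 = 6.99135e-05
  stratum District II: (400/8450)²·0.721·0.279/60 = 7.51268e-06
  stratum District III: (2250/8450)²·0.771·0.229/387 = 3.23467e-05
  stratum District IV: (2200/8450)²·0.672·0.328/350 = 4.26881e-05
  stratum District V: (2000/8450)²·0.601·0.399/287 = 4.68071e-05
V̂(p̂_st) = 0.000199268; SE = √V̂ = 0.0141162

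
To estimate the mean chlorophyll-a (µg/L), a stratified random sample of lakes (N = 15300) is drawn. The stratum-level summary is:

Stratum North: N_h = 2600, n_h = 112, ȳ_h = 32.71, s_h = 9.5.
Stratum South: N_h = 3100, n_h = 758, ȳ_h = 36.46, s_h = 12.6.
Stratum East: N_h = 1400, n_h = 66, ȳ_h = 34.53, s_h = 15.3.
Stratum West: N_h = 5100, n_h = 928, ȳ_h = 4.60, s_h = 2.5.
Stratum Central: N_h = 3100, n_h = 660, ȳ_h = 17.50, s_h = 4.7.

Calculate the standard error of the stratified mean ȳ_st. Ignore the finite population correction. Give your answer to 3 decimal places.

V̂(ȳ_st) = Σ W_h² s_h²/n_h, with W_h = N_h/N and N = 15300:
  stratum North: (2600/15300)²·9.5²/112 = 0.0232698
  stratum South: (3100/15300)²·12.6²/758 = 0.0085983
  stratum East: (1400/15300)²·15.3²/66 = 0.029697
  stratum West: (5100/15300)²·2.5²/928 = 0.000748324
  stratum Central: (3100/15300)²·4.7²/660 = 0.00137402
V̂(ȳ_st) = 0.0636874
SE(ȳ_st) = √0.0636874 = 0.252364

SE(ȳ_st) ≈ 0.252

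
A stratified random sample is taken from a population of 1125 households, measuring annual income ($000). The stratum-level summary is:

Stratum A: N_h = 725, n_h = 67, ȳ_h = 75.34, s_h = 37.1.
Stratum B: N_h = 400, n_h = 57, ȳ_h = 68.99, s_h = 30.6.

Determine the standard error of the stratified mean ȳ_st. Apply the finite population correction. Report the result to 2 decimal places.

SE(ȳ_st) ≈ 3.09

V̂(ȳ_st) = Σ W_h² (1 − n_h/N_h) s_h²/n_h, with W_h = N_h/N and N = 1125:
  stratum A: (725/1125)²·(1 − 67/725)·37.1²/67 = 7.7434
  stratum B: (400/1125)²·(1 − 57/400)·30.6²/57 = 1.78081
V̂(ȳ_st) = 9.52421
SE(ȳ_st) = √9.52421 = 3.08613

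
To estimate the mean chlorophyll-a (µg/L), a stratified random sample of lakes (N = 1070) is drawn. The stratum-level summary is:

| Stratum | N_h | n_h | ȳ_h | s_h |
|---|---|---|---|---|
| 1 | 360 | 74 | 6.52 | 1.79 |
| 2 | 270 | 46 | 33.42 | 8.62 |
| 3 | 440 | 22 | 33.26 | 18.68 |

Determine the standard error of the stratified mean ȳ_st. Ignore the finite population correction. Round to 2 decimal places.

V̂(ȳ_st) = Σ W_h² s_h²/n_h, with W_h = N_h/N and N = 1070:
  stratum 1: (360/1070)²·1.79²/74 = 0.00490131
  stratum 2: (270/1070)²·8.62²/46 = 0.102853
  stratum 3: (440/1070)²·18.68²/22 = 2.68206
V̂(ȳ_st) = 2.78982
SE(ȳ_st) = √2.78982 = 1.67027

SE(ȳ_st) ≈ 1.67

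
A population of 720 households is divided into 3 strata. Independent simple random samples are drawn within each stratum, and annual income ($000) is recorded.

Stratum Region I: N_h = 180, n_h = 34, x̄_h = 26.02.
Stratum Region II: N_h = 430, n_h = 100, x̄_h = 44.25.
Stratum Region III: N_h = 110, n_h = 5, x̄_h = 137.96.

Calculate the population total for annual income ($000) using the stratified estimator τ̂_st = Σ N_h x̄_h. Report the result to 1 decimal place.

τ̂_st ≈ 38886.7

τ̂_st = Σ N_h x̄_h = 180·26.02 + 430·44.25 + 110·137.96 = 38886.7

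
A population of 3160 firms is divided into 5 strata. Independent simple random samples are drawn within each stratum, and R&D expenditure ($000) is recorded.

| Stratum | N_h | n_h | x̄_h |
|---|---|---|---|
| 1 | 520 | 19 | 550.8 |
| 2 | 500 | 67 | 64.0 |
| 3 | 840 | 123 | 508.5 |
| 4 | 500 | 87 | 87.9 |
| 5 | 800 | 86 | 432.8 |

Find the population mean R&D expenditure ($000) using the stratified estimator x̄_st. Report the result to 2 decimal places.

N = Σ N_h = 3160. Stratum weights W_h = N_h/N.
x̄_st = (520·550.8 + 500·64.0 + 840·508.5 + 500·87.9 + 800·432.8) / 3160 = 359.4133

x̄_st ≈ 359.41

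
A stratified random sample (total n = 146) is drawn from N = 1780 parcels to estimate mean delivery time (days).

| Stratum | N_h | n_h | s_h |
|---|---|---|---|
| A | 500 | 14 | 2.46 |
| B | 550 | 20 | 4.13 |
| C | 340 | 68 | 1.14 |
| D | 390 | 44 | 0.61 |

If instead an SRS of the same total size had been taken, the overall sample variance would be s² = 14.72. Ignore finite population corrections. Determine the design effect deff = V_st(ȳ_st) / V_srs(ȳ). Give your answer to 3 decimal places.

deff ≈ 1.157

V̂(ȳ_st) = Σ W_h² s_h²/n_h, with W_h = N_h/N and N = 1780:
  stratum A: (500/1780)²·2.46²/14 = 0.0341069
  stratum B: (550/1780)²·4.13²/20 = 0.0814246
  stratum C: (340/1780)²·1.14²/68 = 0.000697298
  stratum D: (390/1780)²·0.61²/44 = 0.000405972
V_st = 0.116635
V_srs = s²/n = 14.72/146 = 0.100822
deff = V_st / V_srs = 0.116635/0.100822 = 1.1568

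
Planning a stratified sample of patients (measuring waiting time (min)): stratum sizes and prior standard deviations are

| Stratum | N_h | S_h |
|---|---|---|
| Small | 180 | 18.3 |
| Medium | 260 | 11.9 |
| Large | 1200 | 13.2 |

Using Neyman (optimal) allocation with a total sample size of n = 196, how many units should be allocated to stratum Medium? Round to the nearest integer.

27

Neyman allocation: n_h = n · N_h S_h / Σ N_i S_i, with n = 196.
  stratum Small: N_h·S_h = 180·18.3 = 3294.00
  stratum Medium: N_h·S_h = 260·11.9 = 3094.00
  stratum Large: N_h·S_h = 1200·13.2 = 15840.00
Σ N_h S_h = 22228.00
n for stratum Medium = 196·3094.00/22228.00 = 27.282 → 27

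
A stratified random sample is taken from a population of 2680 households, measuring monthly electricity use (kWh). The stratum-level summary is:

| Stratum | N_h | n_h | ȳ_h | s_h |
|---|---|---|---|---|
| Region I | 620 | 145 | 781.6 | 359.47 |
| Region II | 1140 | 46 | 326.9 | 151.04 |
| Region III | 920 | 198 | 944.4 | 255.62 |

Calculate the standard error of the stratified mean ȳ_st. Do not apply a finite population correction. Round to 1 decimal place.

SE(ȳ_st) ≈ 13.3

V̂(ȳ_st) = Σ W_h² s_h²/n_h, with W_h = N_h/N and N = 2680:
  stratum Region I: (620/2680)²·359.47²/145 = 47.6948
  stratum Region II: (1140/2680)²·151.04²/46 = 89.7359
  stratum Region III: (920/2680)²·255.62²/198 = 38.8893
V̂(ȳ_st) = 176.32
SE(ȳ_st) = √176.32 = 13.2786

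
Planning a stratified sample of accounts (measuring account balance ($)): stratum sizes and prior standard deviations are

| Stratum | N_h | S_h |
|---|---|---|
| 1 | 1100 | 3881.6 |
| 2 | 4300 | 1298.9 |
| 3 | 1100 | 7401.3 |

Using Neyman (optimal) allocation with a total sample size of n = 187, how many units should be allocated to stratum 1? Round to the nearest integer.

44

Neyman allocation: n_h = n · N_h S_h / Σ N_i S_i, with n = 187.
  stratum 1: N_h·S_h = 1100·3881.6 = 4269760.00
  stratum 2: N_h·S_h = 4300·1298.9 = 5585270.00
  stratum 3: N_h·S_h = 1100·7401.3 = 8141430.00
Σ N_h S_h = 17996460.00
n for stratum 1 = 187·4269760.00/17996460.00 = 44.367 → 44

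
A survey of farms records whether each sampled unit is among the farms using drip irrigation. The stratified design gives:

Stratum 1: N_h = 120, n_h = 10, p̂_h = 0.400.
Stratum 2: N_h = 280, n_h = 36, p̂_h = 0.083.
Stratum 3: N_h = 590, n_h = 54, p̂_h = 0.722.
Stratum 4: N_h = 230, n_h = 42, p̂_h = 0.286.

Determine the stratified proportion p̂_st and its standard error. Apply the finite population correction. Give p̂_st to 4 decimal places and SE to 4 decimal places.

p̂_st ≈ 0.4615, SE ≈ 0.0359

N = 1220; stratum weights W_h = N_h/N.
p̂_st = Σ W_h p̂_h = (120·0.400 + 280·0.083 + 590·0.722 + 230·0.286)/1220 = 0.46148
V̂(p̂_st) = Σ W_h² (1 − n_h/N_h) p̂_h(1−p̂_h)/(n_h−1):
  stratum 1: (120/1220)²·(1 − 10/120)·0.400·0.600/9 = 0.000236496
  stratum 2: (280/1220)²·(1 − 36/280)·0.083·0.917/35 = 9.98177e-05
  stratum 3: (590/1220)²·(1 − 54/590)·0.722·0.278/53 = 0.000804643
  stratum 4: (230/1220)²·(1 − 42/230)·0.286·0.714/41 = 0.000144693
V̂(p̂_st) = 0.00128565; SE = √V̂ = 0.0358559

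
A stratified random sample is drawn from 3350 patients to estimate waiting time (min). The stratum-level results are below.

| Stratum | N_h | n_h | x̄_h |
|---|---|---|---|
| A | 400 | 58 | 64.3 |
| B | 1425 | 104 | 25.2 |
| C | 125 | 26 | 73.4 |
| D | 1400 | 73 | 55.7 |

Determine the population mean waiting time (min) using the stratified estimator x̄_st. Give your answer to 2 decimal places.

N = Σ N_h = 3350. Stratum weights W_h = N_h/N.
x̄_st = (400·64.3 + 1425·25.2 + 125·73.4 + 1400·55.7) / 3350 = 44.4134

x̄_st ≈ 44.41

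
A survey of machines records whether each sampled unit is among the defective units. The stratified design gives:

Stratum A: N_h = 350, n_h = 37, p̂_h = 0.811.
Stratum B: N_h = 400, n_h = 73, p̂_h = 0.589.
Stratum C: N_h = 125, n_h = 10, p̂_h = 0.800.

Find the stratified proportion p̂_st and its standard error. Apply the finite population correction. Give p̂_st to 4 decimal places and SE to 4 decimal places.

N = 875; stratum weights W_h = N_h/N.
p̂_st = Σ W_h p̂_h = (350·0.811 + 400·0.589 + 125·0.800)/875 = 0.70794
V̂(p̂_st) = Σ W_h² (1 − n_h/N_h) p̂_h(1−p̂_h)/(n_h−1):
  stratum A: (350/875)²·(1 − 37/350)·0.811·0.189/36 = 0.000609223
  stratum B: (400/875)²·(1 − 73/400)·0.589·0.411/72 = 0.000574402
  stratum C: (125/875)²·(1 − 10/125)·0.800·0.200/9 = 0.000333787
V̂(p̂_st) = 0.00151741; SE = √V̂ = 0.038954

p̂_st ≈ 0.7079, SE ≈ 0.0390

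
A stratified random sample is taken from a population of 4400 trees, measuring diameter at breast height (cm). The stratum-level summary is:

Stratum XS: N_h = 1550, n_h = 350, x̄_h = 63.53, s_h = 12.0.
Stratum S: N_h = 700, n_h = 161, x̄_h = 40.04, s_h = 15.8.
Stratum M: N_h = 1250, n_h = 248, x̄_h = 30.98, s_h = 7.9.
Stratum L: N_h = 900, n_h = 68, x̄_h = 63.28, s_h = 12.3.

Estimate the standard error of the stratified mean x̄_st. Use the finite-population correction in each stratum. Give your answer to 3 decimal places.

V̂(x̄_st) = Σ W_h² (1 − n_h/N_h) s_h²/n_h, with W_h = N_h/N and N = 4400:
  stratum XS: (1550/4400)²·(1 − 350/1550)·12.0²/350 = 0.0395277
  stratum S: (700/4400)²·(1 − 161/700)·15.8²/161 = 0.0302183
  stratum M: (1250/4400)²·(1 − 248/1250)·7.9²/248 = 0.0162808
  stratum L: (900/4400)²·(1 − 68/900)·12.3²/68 = 0.0860522
V̂(x̄_st) = 0.172079
SE(x̄_st) = √0.172079 = 0.414824

SE(x̄_st) ≈ 0.415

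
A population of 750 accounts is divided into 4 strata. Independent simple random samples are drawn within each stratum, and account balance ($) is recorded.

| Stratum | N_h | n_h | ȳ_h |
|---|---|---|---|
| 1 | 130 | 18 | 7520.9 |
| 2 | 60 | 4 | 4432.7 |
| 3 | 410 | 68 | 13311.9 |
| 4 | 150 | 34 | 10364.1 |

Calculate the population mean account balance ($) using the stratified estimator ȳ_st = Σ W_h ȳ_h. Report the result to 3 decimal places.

N = Σ N_h = 750. Stratum weights W_h = N_h/N.
ȳ_st = (130·7520.9 + 60·4432.7 + 410·13311.9 + 150·10364.1) / 750 = 11008.23067

ȳ_st ≈ 11008.231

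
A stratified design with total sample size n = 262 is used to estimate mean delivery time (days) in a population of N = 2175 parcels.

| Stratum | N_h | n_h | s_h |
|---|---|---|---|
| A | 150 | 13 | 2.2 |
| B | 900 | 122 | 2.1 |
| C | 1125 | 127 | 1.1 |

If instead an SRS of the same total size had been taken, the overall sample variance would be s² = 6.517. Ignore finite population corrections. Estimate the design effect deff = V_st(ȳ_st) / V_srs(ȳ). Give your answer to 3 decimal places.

V̂(ȳ_st) = Σ W_h² s_h²/n_h, with W_h = N_h/N and N = 2175:
  stratum A: (150/2175)²·2.2²/13 = 0.00177079
  stratum B: (900/2175)²·2.1²/122 = 0.00618935
  stratum C: (1125/2175)²·1.1²/127 = 0.00254899
V_st = 0.0105091
V_srs = s²/n = 6.517/262 = 0.024874
deff = V_st / V_srs = 0.0105091/0.024874 = 0.4225

deff ≈ 0.422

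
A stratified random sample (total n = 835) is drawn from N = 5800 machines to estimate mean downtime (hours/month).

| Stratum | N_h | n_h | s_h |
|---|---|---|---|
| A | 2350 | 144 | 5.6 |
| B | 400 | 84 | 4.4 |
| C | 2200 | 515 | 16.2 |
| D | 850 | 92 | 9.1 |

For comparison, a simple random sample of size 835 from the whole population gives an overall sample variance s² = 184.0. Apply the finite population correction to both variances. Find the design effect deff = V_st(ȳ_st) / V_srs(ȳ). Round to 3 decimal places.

deff ≈ 0.572

V̂(ȳ_st) = Σ W_h² (1 − n_h/N_h) s_h²/n_h, with W_h = N_h/N and N = 5800:
  stratum A: (2350/5800)²·(1 − 144/2350)·5.6²/144 = 0.0335607
  stratum B: (400/5800)²·(1 − 84/400)·4.4²/84 = 0.000865999
  stratum C: (2200/5800)²·(1 − 515/2200)·16.2²/515 = 0.0561551
  stratum D: (850/5800)²·(1 − 92/850)·9.1²/92 = 0.0172396
V_st = 0.107821
V_srs = (1 − 835/5800)·184.0/835 = 0.188635
deff = V_st / V_srs = 0.107821/0.188635 = 0.5716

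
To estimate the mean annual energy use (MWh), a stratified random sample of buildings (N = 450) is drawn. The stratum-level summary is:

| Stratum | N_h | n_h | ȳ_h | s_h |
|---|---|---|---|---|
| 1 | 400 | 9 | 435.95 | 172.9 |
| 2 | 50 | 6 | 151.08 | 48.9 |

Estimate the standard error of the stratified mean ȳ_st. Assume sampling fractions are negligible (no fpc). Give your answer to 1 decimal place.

V̂(ȳ_st) = Σ W_h² s_h²/n_h, with W_h = N_h/N and N = 450:
  stratum 1: (400/450)²·172.9²/9 = 2624.47
  stratum 2: (50/450)²·48.9²/6 = 4.92019
V̂(ȳ_st) = 2629.4
SE(ȳ_st) = √2629.4 = 51.2776

SE(ȳ_st) ≈ 51.3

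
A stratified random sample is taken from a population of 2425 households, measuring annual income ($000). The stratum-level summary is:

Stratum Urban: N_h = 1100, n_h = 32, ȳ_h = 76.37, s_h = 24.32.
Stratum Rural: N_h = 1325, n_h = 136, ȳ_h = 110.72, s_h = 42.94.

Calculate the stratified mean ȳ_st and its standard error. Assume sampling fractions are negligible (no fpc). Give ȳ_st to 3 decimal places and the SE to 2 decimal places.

ȳ_st ≈ 95.139, SE ≈ 2.80

ȳ_st = Σ W_h ȳ_h = (1100·76.37 + 1325·110.72)/2425 = 95.13856
V̂(ȳ_st) = Σ W_h² s_h²/n_h, with W_h = N_h/N and N = 2425:
  stratum Urban: (1100/2425)²·24.32²/32 = 3.80311
  stratum Rural: (1325/2425)²·42.94²/136 = 4.04756
V̂(ȳ_st) = 7.85067
SE(ȳ_st) = √7.85067 = 2.80191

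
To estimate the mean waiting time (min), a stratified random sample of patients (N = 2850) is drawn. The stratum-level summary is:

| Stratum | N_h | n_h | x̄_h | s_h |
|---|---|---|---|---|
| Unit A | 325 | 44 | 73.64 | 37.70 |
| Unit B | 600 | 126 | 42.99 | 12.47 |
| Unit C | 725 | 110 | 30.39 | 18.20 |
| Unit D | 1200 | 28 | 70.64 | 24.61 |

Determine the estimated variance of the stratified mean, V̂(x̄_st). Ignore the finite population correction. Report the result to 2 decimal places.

V̂(x̄_st) ≈ 4.50

V̂(x̄_st) = Σ W_h² s_h²/n_h, with W_h = N_h/N and N = 2850:
  stratum Unit A: (325/2850)²·37.70²/44 = 0.420056
  stratum Unit B: (600/2850)²·12.47²/126 = 0.0546985
  stratum Unit C: (725/2850)²·18.20²/110 = 0.194866
  stratum Unit D: (1200/2850)²·24.61²/28 = 3.83476
V̂(x̄_st) = 4.50438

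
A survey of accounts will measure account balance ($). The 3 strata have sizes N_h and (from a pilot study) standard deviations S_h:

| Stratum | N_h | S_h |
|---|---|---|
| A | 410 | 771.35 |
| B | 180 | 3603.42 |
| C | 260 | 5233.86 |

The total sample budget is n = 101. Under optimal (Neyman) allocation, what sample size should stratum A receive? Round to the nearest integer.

Neyman allocation: n_h = n · N_h S_h / Σ N_i S_i, with n = 101.
  stratum A: N_h·S_h = 410·771.35 = 316253.50
  stratum B: N_h·S_h = 180·3603.42 = 648615.60
  stratum C: N_h·S_h = 260·5233.86 = 1360803.60
Σ N_h S_h = 2325672.70
n for stratum A = 101·316253.50/2325672.70 = 13.734 → 14

14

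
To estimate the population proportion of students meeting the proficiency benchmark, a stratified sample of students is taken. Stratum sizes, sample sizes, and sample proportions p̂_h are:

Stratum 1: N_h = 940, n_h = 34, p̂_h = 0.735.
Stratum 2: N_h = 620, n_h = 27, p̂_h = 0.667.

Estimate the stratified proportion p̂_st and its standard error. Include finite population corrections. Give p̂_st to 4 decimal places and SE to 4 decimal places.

N = 1560; stratum weights W_h = N_h/N.
p̂_st = Σ W_h p̂_h = (940·0.735 + 620·0.667)/1560 = 0.70797
V̂(p̂_st) = Σ W_h² (1 − n_h/N_h) p̂_h(1−p̂_h)/(n_h−1):
  stratum 1: (940/1560)²·(1 − 34/940)·0.735·0.265/33 = 0.0020655
  stratum 2: (620/1560)²·(1 − 27/620)·0.667·0.333/26 = 0.00129061
V̂(p̂_st) = 0.00335611; SE = √V̂ = 0.057932

p̂_st ≈ 0.7080, SE ≈ 0.0579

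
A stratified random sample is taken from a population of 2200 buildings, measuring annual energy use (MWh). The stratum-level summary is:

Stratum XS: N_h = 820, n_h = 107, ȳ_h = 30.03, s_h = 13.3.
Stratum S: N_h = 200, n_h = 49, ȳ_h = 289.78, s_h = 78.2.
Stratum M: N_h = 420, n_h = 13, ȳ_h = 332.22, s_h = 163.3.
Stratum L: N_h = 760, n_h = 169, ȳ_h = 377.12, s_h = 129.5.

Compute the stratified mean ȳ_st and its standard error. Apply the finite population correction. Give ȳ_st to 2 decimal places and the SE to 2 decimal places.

ȳ_st = Σ W_h ȳ_h = (820·30.03 + 200·289.78 + 420·332.22 + 760·377.12)/2200 = 231.23827
V̂(ȳ_st) = Σ W_h² (1 − n_h/N_h) s_h²/n_h, with W_h = N_h/N and N = 2200:
  stratum XS: (820/2200)²·(1 − 107/820)·13.3²/107 = 0.1997
  stratum S: (200/2200)²·(1 − 49/200)·78.2²/49 = 0.778716
  stratum M: (420/2200)²·(1 − 13/420)·163.3²/13 = 72.4482
  stratum L: (760/2200)²·(1 − 169/760)·129.5²/169 = 9.20892
V̂(ȳ_st) = 82.6355
SE(ȳ_st) = √82.6355 = 9.09041

ȳ_st ≈ 231.24, SE ≈ 9.09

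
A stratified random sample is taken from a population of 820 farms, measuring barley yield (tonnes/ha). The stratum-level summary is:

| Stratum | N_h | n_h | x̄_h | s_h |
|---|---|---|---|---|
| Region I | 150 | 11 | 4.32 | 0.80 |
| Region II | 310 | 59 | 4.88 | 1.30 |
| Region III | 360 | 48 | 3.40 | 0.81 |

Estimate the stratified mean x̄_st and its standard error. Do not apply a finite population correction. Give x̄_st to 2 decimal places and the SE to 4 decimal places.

x̄_st = Σ W_h x̄_h = (150·4.32 + 310·4.88 + 360·3.40)/820 = 4.12780
V̂(x̄_st) = Σ W_h² s_h²/n_h, with W_h = N_h/N and N = 820:
  stratum Region I: (150/820)²·0.80²/11 = 0.00194689
  stratum Region II: (310/820)²·1.30²/59 = 0.00409384
  stratum Region III: (360/820)²·0.81²/48 = 0.00263455
V̂(x̄_st) = 0.00867528
SE(x̄_st) = √0.00867528 = 0.0931412

x̄_st ≈ 4.13, SE ≈ 0.0931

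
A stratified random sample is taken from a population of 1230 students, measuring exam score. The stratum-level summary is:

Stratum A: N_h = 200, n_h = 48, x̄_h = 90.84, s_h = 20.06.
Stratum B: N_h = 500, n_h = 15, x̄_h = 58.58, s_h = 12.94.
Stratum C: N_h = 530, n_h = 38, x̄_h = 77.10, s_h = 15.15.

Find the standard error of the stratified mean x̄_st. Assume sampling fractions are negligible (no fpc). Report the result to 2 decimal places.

V̂(x̄_st) = Σ W_h² s_h²/n_h, with W_h = N_h/N and N = 1230:
  stratum A: (200/1230)²·20.06²/48 = 0.221651
  stratum B: (500/1230)²·12.94²/15 = 1.84462
  stratum C: (530/1230)²·15.15²/38 = 1.12146
V̂(x̄_st) = 3.18773
SE(x̄_st) = √3.18773 = 1.78542

SE(x̄_st) ≈ 1.79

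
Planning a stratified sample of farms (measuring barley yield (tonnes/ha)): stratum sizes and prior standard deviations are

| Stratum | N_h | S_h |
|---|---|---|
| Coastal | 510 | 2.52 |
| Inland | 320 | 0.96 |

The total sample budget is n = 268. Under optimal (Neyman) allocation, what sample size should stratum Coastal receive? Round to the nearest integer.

Neyman allocation: n_h = n · N_h S_h / Σ N_i S_i, with n = 268.
  stratum Coastal: N_h·S_h = 510·2.52 = 1285.20
  stratum Inland: N_h·S_h = 320·0.96 = 307.20
Σ N_h S_h = 1592.40
n for stratum Coastal = 268·1285.20/1592.40 = 216.298 → 216

216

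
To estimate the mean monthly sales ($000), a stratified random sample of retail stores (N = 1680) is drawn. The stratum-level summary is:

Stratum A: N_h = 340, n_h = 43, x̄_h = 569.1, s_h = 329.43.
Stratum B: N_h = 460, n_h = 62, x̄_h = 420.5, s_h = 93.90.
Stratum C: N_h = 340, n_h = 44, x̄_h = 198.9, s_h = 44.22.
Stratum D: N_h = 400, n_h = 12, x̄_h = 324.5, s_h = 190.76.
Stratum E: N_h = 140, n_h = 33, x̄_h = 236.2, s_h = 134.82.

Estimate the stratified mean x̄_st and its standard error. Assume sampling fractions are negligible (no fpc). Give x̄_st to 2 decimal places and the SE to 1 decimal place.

x̄_st ≈ 367.51, SE ≈ 17.1

x̄_st = Σ W_h x̄_h = (340·569.1 + 460·420.5 + 340·198.9 + 400·324.5 + 140·236.2)/1680 = 367.51071
V̂(x̄_st) = Σ W_h² s_h²/n_h, with W_h = N_h/N and N = 1680:
  stratum A: (340/1680)²·329.43²/43 = 103.371
  stratum B: (460/1680)²·93.90²/62 = 10.6619
  stratum C: (340/1680)²·44.22²/44 = 1.82022
  stratum D: (400/1680)²·190.76²/12 = 171.907
  stratum E: (140/1680)²·134.82²/33 = 3.82501
V̂(x̄_st) = 291.585
SE(x̄_st) = √291.585 = 17.0759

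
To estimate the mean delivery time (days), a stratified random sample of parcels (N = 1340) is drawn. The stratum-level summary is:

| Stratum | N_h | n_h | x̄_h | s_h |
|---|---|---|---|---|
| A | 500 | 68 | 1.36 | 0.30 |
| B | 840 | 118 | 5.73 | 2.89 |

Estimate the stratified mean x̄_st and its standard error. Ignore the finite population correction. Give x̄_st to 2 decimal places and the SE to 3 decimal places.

x̄_st ≈ 4.10, SE ≈ 0.167

x̄_st = Σ W_h x̄_h = (500·1.36 + 840·5.73)/1340 = 4.09940
V̂(x̄_st) = Σ W_h² s_h²/n_h, with W_h = N_h/N and N = 1340:
  stratum A: (500/1340)²·0.30²/68 = 0.000184274
  stratum B: (840/1340)²·2.89²/118 = 0.0278139
V̂(x̄_st) = 0.0279982
SE(x̄_st) = √0.0279982 = 0.167327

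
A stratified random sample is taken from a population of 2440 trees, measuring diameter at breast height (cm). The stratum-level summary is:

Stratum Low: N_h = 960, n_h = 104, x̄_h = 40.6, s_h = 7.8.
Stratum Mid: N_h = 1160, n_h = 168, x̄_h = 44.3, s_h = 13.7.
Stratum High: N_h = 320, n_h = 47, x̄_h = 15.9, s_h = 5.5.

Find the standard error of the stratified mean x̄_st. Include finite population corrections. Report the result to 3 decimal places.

SE(x̄_st) ≈ 0.553

V̂(x̄_st) = Σ W_h² (1 − n_h/N_h) s_h²/n_h, with W_h = N_h/N and N = 2440:
  stratum Low: (960/2440)²·(1 − 104/960)·7.8²/104 = 0.080746
  stratum Mid: (1160/2440)²·(1 − 168/1160)·13.7²/168 = 0.215934
  stratum High: (320/2440)²·(1 − 47/320)·5.5²/47 = 0.0094441
V̂(x̄_st) = 0.306125
SE(x̄_st) = √0.306125 = 0.553285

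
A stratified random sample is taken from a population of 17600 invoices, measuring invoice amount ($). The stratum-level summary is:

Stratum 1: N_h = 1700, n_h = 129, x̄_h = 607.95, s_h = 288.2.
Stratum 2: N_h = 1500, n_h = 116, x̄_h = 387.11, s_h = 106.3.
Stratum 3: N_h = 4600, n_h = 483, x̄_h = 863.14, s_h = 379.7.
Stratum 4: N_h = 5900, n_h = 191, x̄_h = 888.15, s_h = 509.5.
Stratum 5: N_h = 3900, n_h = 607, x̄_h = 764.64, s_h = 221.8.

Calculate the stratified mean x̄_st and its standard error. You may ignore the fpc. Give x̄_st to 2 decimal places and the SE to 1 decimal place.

x̄_st ≈ 784.48, SE ≈ 13.6

x̄_st = Σ W_h x̄_h = (1700·607.95 + 1500·387.11 + 4600·863.14 + 5900·888.15 + 3900·764.64)/17600 = 784.47756
V̂(x̄_st) = Σ W_h² s_h²/n_h, with W_h = N_h/N and N = 17600:
  stratum 1: (1700/17600)²·288.2²/129 = 6.00718
  stratum 2: (1500/17600)²·106.3²/116 = 0.707564
  stratum 3: (4600/17600)²·379.7²/483 = 20.3903
  stratum 4: (5900/17600)²·509.5²/191 = 152.733
  stratum 5: (3900/17600)²·221.8²/607 = 3.97959
V̂(x̄_st) = 183.818
SE(x̄_st) = √183.818 = 13.5579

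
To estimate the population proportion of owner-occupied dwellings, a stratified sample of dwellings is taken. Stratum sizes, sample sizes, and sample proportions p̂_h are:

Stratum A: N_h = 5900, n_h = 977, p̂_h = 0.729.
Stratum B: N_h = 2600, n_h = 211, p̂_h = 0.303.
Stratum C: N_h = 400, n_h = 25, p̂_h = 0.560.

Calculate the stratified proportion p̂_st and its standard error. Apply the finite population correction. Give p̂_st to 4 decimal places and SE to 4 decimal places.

p̂_st ≈ 0.5970, SE ≈ 0.0131

N = 8900; stratum weights W_h = N_h/N.
p̂_st = Σ W_h p̂_h = (5900·0.729 + 2600·0.303 + 400·0.560)/8900 = 0.59696
V̂(p̂_st) = Σ W_h² (1 − n_h/N_h) p̂_h(1−p̂_h)/(n_h−1):
  stratum A: (5900/8900)²·(1 − 977/5900)·0.729·0.271/976 = 7.42248e-05
  stratum B: (2600/8900)²·(1 − 211/2600)·0.303·0.697/210 = 7.88616e-05
  stratum C: (400/8900)²·(1 − 25/400)·0.560·0.440/24 = 1.9442e-05
V̂(p̂_st) = 0.000172528; SE = √V̂ = 0.013135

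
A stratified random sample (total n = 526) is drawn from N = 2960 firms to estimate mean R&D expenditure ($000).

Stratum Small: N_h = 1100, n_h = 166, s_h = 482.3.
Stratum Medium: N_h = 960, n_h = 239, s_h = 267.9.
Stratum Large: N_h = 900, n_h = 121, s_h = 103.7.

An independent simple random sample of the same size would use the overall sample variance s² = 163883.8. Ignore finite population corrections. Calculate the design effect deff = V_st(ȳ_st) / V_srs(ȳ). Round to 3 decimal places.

deff ≈ 0.749

V̂(ȳ_st) = Σ W_h² s_h²/n_h, with W_h = N_h/N and N = 2960:
  stratum Small: (1100/2960)²·482.3²/166 = 193.521
  stratum Medium: (960/2960)²·267.9²/239 = 31.5869
  stratum Large: (900/2960)²·103.7²/121 = 8.21625
V_st = 233.324
V_srs = s²/n = 163883.8/526 = 311.566
deff = V_st / V_srs = 233.324/311.566 = 0.7489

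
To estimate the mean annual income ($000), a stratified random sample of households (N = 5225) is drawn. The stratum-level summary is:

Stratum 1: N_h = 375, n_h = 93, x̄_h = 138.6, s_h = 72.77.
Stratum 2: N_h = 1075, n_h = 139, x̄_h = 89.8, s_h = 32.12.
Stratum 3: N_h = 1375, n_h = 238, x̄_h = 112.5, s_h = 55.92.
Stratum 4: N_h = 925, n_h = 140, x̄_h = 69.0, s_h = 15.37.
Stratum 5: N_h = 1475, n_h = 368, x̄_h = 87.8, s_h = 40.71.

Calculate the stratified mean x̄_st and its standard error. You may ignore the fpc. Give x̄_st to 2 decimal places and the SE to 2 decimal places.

x̄_st = Σ W_h x̄_h = (375·138.6 + 1075·89.8 + 1375·112.5 + 925·69.0 + 1475·87.8)/5225 = 95.02919
V̂(x̄_st) = Σ W_h² s_h²/n_h, with W_h = N_h/N and N = 5225:
  stratum 1: (375/5225)²·72.77²/93 = 0.2933
  stratum 2: (1075/5225)²·32.12²/139 = 0.314182
  stratum 3: (1375/5225)²·55.92²/238 = 0.909893
  stratum 4: (925/5225)²·15.37²/140 = 0.0528848
  stratum 5: (1475/5225)²·40.71²/368 = 0.358894
V̂(x̄_st) = 1.92915
SE(x̄_st) = √1.92915 = 1.38894

x̄_st ≈ 95.03, SE ≈ 1.39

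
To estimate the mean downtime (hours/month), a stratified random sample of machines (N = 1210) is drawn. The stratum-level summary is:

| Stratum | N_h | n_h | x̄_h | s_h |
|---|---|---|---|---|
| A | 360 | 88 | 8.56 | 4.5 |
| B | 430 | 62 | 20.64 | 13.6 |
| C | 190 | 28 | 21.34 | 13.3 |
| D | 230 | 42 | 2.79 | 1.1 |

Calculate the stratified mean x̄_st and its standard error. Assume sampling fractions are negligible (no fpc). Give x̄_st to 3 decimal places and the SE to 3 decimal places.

x̄_st ≈ 13.763, SE ≈ 0.744

x̄_st = Σ W_h x̄_h = (360·8.56 + 430·20.64 + 190·21.34 + 230·2.79)/1210 = 13.76289
V̂(x̄_st) = Σ W_h² s_h²/n_h, with W_h = N_h/N and N = 1210:
  stratum A: (360/1210)²·4.5²/88 = 0.0203693
  stratum B: (430/1210)²·13.6²/62 = 0.376749
  stratum C: (190/1210)²·13.3²/28 = 0.155769
  stratum D: (230/1210)²·1.1²/42 = 0.00104093
V̂(x̄_st) = 0.553929
SE(x̄_st) = √0.553929 = 0.744264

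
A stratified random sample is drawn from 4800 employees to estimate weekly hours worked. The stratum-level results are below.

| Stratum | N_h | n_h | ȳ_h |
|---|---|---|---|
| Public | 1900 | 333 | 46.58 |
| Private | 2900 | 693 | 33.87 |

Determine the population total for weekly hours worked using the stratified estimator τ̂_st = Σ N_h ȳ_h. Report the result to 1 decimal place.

τ̂_st ≈ 186725.0

τ̂_st = Σ N_h ȳ_h = 1900·46.58 + 2900·33.87 = 186725.0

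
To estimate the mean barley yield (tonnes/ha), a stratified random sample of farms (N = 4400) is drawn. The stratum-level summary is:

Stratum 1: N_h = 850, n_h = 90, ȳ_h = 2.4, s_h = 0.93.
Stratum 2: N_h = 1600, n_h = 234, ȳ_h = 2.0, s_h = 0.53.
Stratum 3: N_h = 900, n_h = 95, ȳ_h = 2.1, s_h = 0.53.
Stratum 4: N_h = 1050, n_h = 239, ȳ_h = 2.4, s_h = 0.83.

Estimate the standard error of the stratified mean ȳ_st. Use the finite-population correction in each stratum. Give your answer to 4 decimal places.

V̂(ȳ_st) = Σ W_h² (1 − n_h/N_h) s_h²/n_h, with W_h = N_h/N and N = 4400:
  stratum 1: (850/4400)²·(1 − 90/850)·0.93²/90 = 0.000320664
  stratum 2: (1600/4400)²·(1 − 234/1600)·0.53²/234 = 0.000135519
  stratum 3: (900/4400)²·(1 − 95/900)·0.53²/95 = 0.000110652
  stratum 4: (1050/4400)²·(1 − 239/1050)·0.83²/239 = 0.000126784
V̂(ȳ_st) = 0.00069362
SE(ȳ_st) = √0.00069362 = 0.0263367

SE(ȳ_st) ≈ 0.0263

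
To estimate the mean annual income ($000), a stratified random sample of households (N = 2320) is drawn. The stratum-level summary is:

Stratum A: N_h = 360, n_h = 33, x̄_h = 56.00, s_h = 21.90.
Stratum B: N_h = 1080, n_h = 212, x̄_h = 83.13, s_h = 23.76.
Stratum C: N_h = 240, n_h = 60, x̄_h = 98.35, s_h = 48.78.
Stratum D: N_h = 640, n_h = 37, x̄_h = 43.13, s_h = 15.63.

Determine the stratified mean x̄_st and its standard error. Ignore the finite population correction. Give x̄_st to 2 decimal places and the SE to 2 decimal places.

x̄_st ≈ 69.46, SE ≈ 1.36

x̄_st = Σ W_h x̄_h = (360·56.00 + 1080·83.13 + 240·98.35 + 640·43.13)/2320 = 69.46017
V̂(x̄_st) = Σ W_h² s_h²/n_h, with W_h = N_h/N and N = 2320:
  stratum A: (360/2320)²·21.90²/33 = 0.349948
  stratum B: (1080/2320)²·23.76²/212 = 0.57707
  stratum C: (240/2320)²·48.78²/60 = 0.424403
  stratum D: (640/2320)²·15.63²/37 = 0.502459
V̂(x̄_st) = 1.85388
SE(x̄_st) = √1.85388 = 1.36157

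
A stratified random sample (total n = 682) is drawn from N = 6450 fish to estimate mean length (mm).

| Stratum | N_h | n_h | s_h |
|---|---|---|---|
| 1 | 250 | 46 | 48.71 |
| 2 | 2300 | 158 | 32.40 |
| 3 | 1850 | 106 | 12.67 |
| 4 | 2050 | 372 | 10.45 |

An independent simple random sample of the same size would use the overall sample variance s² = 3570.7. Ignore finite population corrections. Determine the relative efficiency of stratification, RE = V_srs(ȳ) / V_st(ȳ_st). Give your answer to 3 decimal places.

RE ≈ 4.863

V̂(ȳ_st) = Σ W_h² s_h²/n_h, with W_h = N_h/N and N = 6450:
  stratum 1: (250/6450)²·48.71²/46 = 0.0774888
  stratum 2: (2300/6450)²·32.40²/158 = 0.84483
  stratum 3: (1850/6450)²·12.67²/106 = 0.124587
  stratum 4: (2050/6450)²·10.45²/372 = 0.0296536
V_st = 1.07656
V_srs = s²/n = 3570.7/682 = 5.23563
Relative efficiency = V_srs / V_st = 5.23563/1.07656 = 4.8633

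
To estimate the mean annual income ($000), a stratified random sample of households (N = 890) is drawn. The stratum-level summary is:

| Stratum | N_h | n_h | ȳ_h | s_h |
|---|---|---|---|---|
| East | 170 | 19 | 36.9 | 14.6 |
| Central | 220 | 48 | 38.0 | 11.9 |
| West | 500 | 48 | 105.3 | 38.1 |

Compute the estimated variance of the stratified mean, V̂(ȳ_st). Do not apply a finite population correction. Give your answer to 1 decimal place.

V̂(ȳ_st) ≈ 10.1

V̂(ȳ_st) = Σ W_h² s_h²/n_h, with W_h = N_h/N and N = 890:
  stratum East: (170/890)²·14.6²/19 = 0.409327
  stratum Central: (220/890)²·11.9²/48 = 0.180268
  stratum West: (500/890)²·38.1²/48 = 9.54484
V̂(ȳ_st) = 10.1344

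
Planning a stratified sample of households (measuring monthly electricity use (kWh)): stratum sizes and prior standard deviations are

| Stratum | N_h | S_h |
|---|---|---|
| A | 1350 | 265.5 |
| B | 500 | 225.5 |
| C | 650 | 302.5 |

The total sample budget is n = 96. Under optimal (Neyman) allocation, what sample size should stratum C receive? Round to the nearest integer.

28

Neyman allocation: n_h = n · N_h S_h / Σ N_i S_i, with n = 96.
  stratum A: N_h·S_h = 1350·265.5 = 358425.00
  stratum B: N_h·S_h = 500·225.5 = 112750.00
  stratum C: N_h·S_h = 650·302.5 = 196625.00
Σ N_h S_h = 667800.00
n for stratum C = 96·196625.00/667800.00 = 28.266 → 28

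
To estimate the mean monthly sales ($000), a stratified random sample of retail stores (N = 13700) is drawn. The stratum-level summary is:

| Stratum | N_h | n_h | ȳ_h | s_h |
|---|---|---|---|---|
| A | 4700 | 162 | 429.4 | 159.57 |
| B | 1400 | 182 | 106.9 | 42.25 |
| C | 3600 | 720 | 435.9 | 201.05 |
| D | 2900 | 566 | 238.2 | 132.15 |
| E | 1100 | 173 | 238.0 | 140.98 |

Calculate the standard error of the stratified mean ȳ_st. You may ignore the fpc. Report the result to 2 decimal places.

SE(ȳ_st) ≈ 4.96

V̂(ȳ_st) = Σ W_h² s_h²/n_h, with W_h = N_h/N and N = 13700:
  stratum A: (4700/13700)²·159.57²/162 = 18.4987
  stratum B: (1400/13700)²·42.25²/182 = 0.102423
  stratum C: (3600/13700)²·201.05²/720 = 3.8765
  stratum D: (2900/13700)²·132.15²/566 = 1.38252
  stratum E: (1100/13700)²·140.98²/173 = 0.74065
V̂(ȳ_st) = 24.6008
SE(ȳ_st) = √24.6008 = 4.95992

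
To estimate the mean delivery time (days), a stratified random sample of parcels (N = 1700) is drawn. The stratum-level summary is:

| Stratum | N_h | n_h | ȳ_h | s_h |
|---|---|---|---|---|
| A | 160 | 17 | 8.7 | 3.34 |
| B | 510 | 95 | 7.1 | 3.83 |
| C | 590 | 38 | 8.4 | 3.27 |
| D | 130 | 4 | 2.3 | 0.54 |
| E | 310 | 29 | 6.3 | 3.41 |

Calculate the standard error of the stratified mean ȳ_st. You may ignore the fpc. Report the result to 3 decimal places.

V̂(ȳ_st) = Σ W_h² s_h²/n_h, with W_h = N_h/N and N = 1700:
  stratum A: (160/1700)²·3.34²/17 = 0.00581281
  stratum B: (510/1700)²·3.83²/95 = 0.0138969
  stratum C: (590/1700)²·3.27²/38 = 0.0338936
  stratum D: (130/1700)²·0.54²/4 = 0.000426301
  stratum E: (310/1700)²·3.41²/29 = 0.0133333
V̂(ȳ_st) = 0.0673629
SE(ȳ_st) = √0.0673629 = 0.259544

SE(ȳ_st) ≈ 0.260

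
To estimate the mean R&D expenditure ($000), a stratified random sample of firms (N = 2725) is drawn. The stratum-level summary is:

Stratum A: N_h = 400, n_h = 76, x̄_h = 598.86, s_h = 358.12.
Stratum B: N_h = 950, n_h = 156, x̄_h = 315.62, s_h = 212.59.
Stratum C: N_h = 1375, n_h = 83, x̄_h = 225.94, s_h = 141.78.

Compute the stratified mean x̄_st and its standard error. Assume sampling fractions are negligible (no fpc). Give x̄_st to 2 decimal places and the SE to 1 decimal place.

x̄_st ≈ 311.95, SE ≈ 11.5

x̄_st = Σ W_h x̄_h = (400·598.86 + 950·315.62 + 1375·225.94)/2725 = 311.94514
V̂(x̄_st) = Σ W_h² s_h²/n_h, with W_h = N_h/N and N = 2725:
  stratum A: (400/2725)²·358.12²/76 = 36.3606
  stratum B: (950/2725)²·212.59²/156 = 35.2107
  stratum C: (1375/2725)²·141.78²/83 = 61.6629
V̂(x̄_st) = 133.234
SE(x̄_st) = √133.234 = 11.5427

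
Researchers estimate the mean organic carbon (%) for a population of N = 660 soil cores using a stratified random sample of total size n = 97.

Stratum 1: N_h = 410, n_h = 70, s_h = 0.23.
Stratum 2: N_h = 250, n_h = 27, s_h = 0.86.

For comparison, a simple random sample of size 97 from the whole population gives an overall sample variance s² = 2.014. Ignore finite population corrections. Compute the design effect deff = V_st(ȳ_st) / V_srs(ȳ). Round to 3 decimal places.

deff ≈ 0.203

V̂(ȳ_st) = Σ W_h² s_h²/n_h, with W_h = N_h/N and N = 660:
  stratum 1: (410/660)²·0.23²/70 = 0.000291634
  stratum 2: (250/660)²·0.86²/27 = 0.0039303
V_st = 0.00422193
V_srs = s²/n = 2.014/97 = 0.0207629
deff = V_st / V_srs = 0.00422193/0.0207629 = 0.2033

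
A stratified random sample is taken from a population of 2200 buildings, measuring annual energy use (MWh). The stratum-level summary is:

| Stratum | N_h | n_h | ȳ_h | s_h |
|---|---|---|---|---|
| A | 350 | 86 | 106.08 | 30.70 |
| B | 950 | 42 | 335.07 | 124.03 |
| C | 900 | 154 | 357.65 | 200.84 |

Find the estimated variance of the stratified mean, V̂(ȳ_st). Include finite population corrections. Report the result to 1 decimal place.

V̂(ȳ_st) ≈ 101.8

V̂(ȳ_st) = Σ W_h² (1 − n_h/N_h) s_h²/n_h, with W_h = N_h/N and N = 2200:
  stratum A: (350/2200)²·(1 − 86/350)·30.70²/86 = 0.209221
  stratum B: (950/2200)²·(1 − 42/950)·124.03²/42 = 65.2782
  stratum C: (900/2200)²·(1 − 154/900)·200.84²/154 = 36.3342
V̂(ȳ_st) = 101.822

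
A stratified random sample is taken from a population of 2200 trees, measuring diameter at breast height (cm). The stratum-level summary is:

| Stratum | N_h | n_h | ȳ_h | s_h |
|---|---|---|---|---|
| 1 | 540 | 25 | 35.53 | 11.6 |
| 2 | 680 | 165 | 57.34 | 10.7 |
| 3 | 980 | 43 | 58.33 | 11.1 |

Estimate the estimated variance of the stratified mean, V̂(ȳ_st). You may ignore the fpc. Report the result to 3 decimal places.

V̂(ȳ_st) ≈ 0.959

V̂(ȳ_st) = Σ W_h² s_h²/n_h, with W_h = N_h/N and N = 2200:
  stratum 1: (540/2200)²·11.6²/25 = 0.324278
  stratum 2: (680/2200)²·10.7²/165 = 0.0662912
  stratum 3: (980/2200)²·11.1²/43 = 0.56857
V̂(ȳ_st) = 0.95914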